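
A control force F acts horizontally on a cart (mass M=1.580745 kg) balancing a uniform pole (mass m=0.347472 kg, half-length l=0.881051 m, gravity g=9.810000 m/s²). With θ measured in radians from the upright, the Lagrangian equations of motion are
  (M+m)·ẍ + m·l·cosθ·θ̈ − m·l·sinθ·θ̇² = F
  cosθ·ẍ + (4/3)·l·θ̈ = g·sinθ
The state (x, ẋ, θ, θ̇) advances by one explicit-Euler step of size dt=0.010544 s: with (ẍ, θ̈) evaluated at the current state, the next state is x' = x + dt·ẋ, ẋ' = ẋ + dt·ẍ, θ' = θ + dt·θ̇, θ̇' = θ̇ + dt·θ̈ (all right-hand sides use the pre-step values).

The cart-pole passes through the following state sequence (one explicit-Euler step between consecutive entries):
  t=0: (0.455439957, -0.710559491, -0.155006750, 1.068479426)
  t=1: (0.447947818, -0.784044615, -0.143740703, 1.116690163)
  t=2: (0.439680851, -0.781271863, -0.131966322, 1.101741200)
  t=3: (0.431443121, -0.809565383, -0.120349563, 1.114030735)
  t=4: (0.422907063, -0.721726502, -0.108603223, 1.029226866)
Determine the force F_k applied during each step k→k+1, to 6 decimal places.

F_0 = -12.001519 N
F_1 = 0.132187 N
F_2 = -4.771516 N
F_3 = 13.664575 N

step 0→1:
  ẍ = (ẋ'−ẋ)/dt = (-0.784044615−-0.710559491)/0.010544 = -6.969378
  θ̈ = (θ̇'−θ̇)/dt = (1.116690163−1.068479426)/0.010544 = 4.572339
  sinθ=-0.154387, cosθ=0.988010
  F = (M+m)·ẍ + m·l·cosθ·θ̈ − m·l·sinθ·θ̇² = -13.438474 + 1.382996 − -0.053959 = -12.001519
step 1→2:
  ẍ = (ẋ'−ẋ)/dt = (-0.781271863−-0.784044615)/0.010544 = 0.262970
  θ̈ = (θ̇'−θ̇)/dt = (1.101741200−1.116690163)/0.010544 = -1.417770
  sinθ=-0.143246, cosθ=0.989687
  F = (M+m)·ẍ + m·l·cosθ·θ̈ − m·l·sinθ·θ̇² = 0.507062 + -0.429561 − -0.054685 = 0.132187
step 2→3:
  ẍ = (ẋ'−ẋ)/dt = (-0.809565383−-0.781271863)/0.010544 = -2.683376
  θ̈ = (θ̇'−θ̇)/dt = (1.114030735−1.101741200)/0.010544 = 1.165548
  sinθ=-0.131584, cosθ=0.991305
  F = (M+m)·ẍ + m·l·cosθ·θ̈ − m·l·sinθ·θ̇² = -5.174132 + 0.353719 − -0.048897 = -4.771516
step 3→4:
  ẍ = (ẋ'−ẋ)/dt = (-0.721726502−-0.809565383)/0.010544 = 8.330698
  θ̈ = (θ̇'−θ̇)/dt = (1.029226866−1.114030735)/0.010544 = -8.042856
  sinθ=-0.120059, cosθ=0.992767
  F = (M+m)·ẍ + m·l·cosθ·θ̈ − m·l·sinθ·θ̇² = 16.063394 + -2.444434 − -0.045615 = 13.664575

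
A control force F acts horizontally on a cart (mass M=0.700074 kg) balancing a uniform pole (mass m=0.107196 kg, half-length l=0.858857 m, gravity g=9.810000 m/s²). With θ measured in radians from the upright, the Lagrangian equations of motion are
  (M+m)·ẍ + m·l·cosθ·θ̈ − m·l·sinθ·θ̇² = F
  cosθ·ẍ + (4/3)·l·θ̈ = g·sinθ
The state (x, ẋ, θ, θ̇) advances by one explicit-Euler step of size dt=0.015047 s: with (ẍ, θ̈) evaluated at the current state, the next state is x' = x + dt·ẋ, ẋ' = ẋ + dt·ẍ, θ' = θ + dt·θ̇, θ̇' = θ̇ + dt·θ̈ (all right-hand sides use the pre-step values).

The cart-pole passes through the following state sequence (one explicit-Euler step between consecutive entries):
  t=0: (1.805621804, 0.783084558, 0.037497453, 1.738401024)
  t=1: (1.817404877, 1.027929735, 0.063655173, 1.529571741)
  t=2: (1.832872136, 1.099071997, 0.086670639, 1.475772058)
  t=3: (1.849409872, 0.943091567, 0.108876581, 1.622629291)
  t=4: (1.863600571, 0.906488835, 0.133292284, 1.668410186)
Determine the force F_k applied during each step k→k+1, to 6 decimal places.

step 0→1:
  ẍ = (ẋ'−ẋ)/dt = (1.027929735−0.783084558)/0.015047 = 16.272026
  θ̈ = (θ̇'−θ̇)/dt = (1.529571741−1.738401024)/0.015047 = -13.878466
  sinθ=0.037489, cosθ=0.999297
  F = (M+m)·ẍ + m·l·cosθ·θ̈ − m·l·sinθ·θ̇² = 13.135919 + -1.276837 − 0.010430 = 11.848651
step 1→2:
  ẍ = (ẋ'−ẋ)/dt = (1.099071997−1.027929735)/0.015047 = 4.728003
  θ̈ = (θ̇'−θ̇)/dt = (1.475772058−1.529571741)/0.015047 = -3.575442
  sinθ=0.063612, cosθ=0.997975
  F = (M+m)·ẍ + m·l·cosθ·θ̈ − m·l·sinθ·θ̇² = 3.816775 + -0.328510 − 0.013702 = 3.474563
step 2→3:
  ẍ = (ẋ'−ẋ)/dt = (0.943091567−1.099071997)/0.015047 = -10.366214
  θ̈ = (θ̇'−θ̇)/dt = (1.622629291−1.475772058)/0.015047 = 9.759901
  sinθ=0.086562, cosθ=0.996246
  F = (M+m)·ẍ + m·l·cosθ·θ̈ − m·l·sinθ·θ̇² = -8.368334 + 0.895183 − 0.017357 = -7.490508
step 3→4:
  ẍ = (ẋ'−ẋ)/dt = (0.906488835−0.943091567)/0.015047 = -2.432560
  θ̈ = (θ̇'−θ̇)/dt = (1.668410186−1.622629291)/0.015047 = 3.042526
  sinθ=0.108662, cosθ=0.994079
  F = (M+m)·ẍ + m·l·cosθ·θ̈ − m·l·sinθ·θ̇² = -1.963733 + 0.278455 − 0.026340 = -1.711618

F_0 = 11.848651 N
F_1 = 3.474563 N
F_2 = -7.490508 N
F_3 = -1.711618 N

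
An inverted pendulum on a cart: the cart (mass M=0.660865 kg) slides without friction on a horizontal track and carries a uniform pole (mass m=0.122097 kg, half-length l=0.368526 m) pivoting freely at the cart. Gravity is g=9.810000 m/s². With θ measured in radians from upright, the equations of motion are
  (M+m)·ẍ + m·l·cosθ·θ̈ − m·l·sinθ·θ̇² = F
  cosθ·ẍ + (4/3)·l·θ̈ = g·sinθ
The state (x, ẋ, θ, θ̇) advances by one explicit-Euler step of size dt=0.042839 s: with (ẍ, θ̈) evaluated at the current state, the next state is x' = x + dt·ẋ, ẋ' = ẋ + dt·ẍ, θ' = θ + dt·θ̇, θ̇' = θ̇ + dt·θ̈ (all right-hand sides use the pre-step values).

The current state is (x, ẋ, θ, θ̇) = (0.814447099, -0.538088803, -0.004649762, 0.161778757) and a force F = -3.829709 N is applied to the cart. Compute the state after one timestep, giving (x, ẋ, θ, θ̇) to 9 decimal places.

sinθ=-0.004649745, cosθ=0.999989190
temp = (F + m·l·θ̇²·sinθ)/(M+m) = (-3.829709 + -0.000005476)/0.782962 = -4.891315895
θ̈ = (g·sinθ − cosθ·temp)/(l·(4/3 − m·cos²θ/(M+m))) = 11.167652776
ẍ = temp − m·l·θ̈·cosθ/(M+m) = -5.533101024
Euler: x'=0.814447099+0.042839·-0.538088803=0.791395913, ẋ'=-0.538088803+0.042839·-5.533101024=-0.775121318
       θ'=-0.004649762+0.042839·0.161778757=0.002280678, θ̇'=0.161778757+0.042839·11.167652776=0.640189834

(0.791395913, -0.775121318, 0.002280678, 0.640189834)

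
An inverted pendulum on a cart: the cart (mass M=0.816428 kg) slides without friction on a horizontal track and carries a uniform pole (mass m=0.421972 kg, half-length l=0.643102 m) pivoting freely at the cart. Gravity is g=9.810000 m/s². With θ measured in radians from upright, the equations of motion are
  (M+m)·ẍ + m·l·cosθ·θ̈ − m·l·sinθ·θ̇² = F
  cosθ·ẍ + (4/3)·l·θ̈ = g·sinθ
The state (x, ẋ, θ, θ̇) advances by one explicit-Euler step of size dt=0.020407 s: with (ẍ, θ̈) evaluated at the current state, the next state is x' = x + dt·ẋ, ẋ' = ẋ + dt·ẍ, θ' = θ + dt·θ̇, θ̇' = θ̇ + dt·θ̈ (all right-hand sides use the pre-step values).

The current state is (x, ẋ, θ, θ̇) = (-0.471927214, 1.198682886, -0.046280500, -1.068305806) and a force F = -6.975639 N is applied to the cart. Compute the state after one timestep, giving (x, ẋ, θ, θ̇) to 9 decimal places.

sinθ=-0.046263981, cosθ=0.998929249
temp = (F + m·l·θ̇²·sinθ)/(M+m) = (-6.975639 + -0.014328399)/1.238400 = -5.644353520
θ̈ = (g·sinθ − cosθ·temp)/(l·(4/3 − m·cos²θ/(M+m))) = 8.115834878
ẍ = temp − m·l·θ̈·cosθ/(M+m) = -7.420875082
Euler: x'=-0.471927214+0.020407·1.198682886=-0.447465692, ẋ'=1.198682886+0.020407·-7.420875082=1.047245088
       θ'=-0.046280500+0.020407·-1.068305806=-0.068081417, θ̇'=-1.068305806+0.020407·8.115834878=-0.902685964

(-0.447465692, 1.047245088, -0.068081417, -0.902685964)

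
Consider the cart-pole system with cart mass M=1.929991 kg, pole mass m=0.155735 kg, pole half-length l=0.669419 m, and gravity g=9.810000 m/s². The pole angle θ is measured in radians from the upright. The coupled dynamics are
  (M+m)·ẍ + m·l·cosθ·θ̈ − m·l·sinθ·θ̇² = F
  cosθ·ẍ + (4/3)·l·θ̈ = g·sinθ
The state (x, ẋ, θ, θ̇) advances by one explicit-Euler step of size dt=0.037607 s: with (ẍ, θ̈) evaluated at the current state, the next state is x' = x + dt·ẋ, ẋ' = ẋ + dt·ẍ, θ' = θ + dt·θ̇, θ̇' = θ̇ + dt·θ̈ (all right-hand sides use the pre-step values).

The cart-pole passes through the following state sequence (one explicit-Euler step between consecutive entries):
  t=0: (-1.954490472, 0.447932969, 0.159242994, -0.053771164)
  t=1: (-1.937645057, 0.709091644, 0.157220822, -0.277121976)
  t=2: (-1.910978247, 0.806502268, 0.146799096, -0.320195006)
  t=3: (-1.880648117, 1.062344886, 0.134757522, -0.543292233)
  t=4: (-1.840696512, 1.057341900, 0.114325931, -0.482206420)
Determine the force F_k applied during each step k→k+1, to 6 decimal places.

F_0 = 13.872776 N
F_1 = 5.283316 N
F_2 = 13.575947 N
F_3 = -0.113802 N

step 0→1:
  ẍ = (ẋ'−ẋ)/dt = (0.709091644−0.447932969)/0.037607 = 6.944417
  θ̈ = (θ̇'−θ̇)/dt = (-0.277121976−-0.053771164)/0.037607 = -5.939076
  sinθ=0.158571, cosθ=0.987348
  F = (M+m)·ẍ + m·l·cosθ·θ̈ − m·l·sinθ·θ̇² = 14.484150 + -0.611326 − 0.000048 = 13.872776
step 1→2:
  ẍ = (ẋ'−ẋ)/dt = (0.806502268−0.709091644)/0.037607 = 2.590226
  θ̈ = (θ̇'−θ̇)/dt = (-0.320195006−-0.277121976)/0.037607 = -1.145346
  sinθ=0.156574, cosθ=0.987666
  F = (M+m)·ẍ + m·l·cosθ·θ̈ − m·l·sinθ·θ̇² = 5.402501 + -0.117932 − 0.001254 = 5.283316
step 2→3:
  ẍ = (ẋ'−ẋ)/dt = (1.062344886−0.806502268)/0.037607 = 6.803058
  θ̈ = (θ̇'−θ̇)/dt = (-0.543292233−-0.320195006)/0.037607 = -5.932332
  sinθ=0.146272, cosθ=0.989244
  F = (M+m)·ẍ + m·l·cosθ·θ̈ − m·l·sinθ·θ̇² = 14.189316 + -0.611805 − 0.001563 = 13.575947
step 3→4:
  ẍ = (ẋ'−ẋ)/dt = (1.057341900−1.062344886)/0.037607 = -0.133033
  θ̈ = (θ̇'−θ̇)/dt = (-0.482206420−-0.543292233)/0.037607 = 1.624320
  sinθ=0.134350, cosθ=0.990934
  F = (M+m)·ẍ + m·l·cosθ·θ̈ − m·l·sinθ·θ̇² = -0.277471 + 0.167803 − 0.004134 = -0.113802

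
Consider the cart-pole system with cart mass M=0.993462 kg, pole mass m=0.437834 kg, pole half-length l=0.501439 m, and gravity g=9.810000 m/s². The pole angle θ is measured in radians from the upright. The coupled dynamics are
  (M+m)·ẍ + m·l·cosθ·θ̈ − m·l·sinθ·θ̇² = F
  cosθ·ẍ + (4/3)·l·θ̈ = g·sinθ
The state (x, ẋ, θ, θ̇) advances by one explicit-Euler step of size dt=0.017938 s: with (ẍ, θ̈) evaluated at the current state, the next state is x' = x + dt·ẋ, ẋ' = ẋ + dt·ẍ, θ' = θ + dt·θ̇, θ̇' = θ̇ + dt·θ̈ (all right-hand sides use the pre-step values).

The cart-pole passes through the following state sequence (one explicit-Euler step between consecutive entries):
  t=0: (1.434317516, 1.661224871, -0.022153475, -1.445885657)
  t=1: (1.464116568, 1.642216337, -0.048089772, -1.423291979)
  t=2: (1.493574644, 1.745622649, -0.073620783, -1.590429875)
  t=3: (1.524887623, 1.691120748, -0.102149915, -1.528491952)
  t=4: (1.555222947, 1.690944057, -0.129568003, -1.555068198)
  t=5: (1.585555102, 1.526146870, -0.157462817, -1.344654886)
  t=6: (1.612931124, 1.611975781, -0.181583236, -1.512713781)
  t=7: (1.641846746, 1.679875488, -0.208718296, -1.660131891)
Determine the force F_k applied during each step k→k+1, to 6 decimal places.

step 0→1:
  ẍ = (ẋ'−ẋ)/dt = (1.642216337−1.661224871)/0.017938 = -1.059680
  θ̈ = (θ̇'−θ̇)/dt = (-1.423291979−-1.445885657)/0.017938 = 1.259543
  sinθ=-0.022152, cosθ=0.999755
  F = (M+m)·ẍ + m·l·cosθ·θ̈ − m·l·sinθ·θ̇² = -1.516715 + 0.276461 − -0.010167 = -1.230087
step 1→2:
  ẍ = (ẋ'−ẋ)/dt = (1.745622649−1.642216337)/0.017938 = 5.764651
  θ̈ = (θ̇'−θ̇)/dt = (-1.590429875−-1.423291979)/0.017938 = -9.317532
  sinθ=-0.048071, cosθ=0.998844
  F = (M+m)·ẍ + m·l·cosθ·θ̈ − m·l·sinθ·θ̇² = 8.250922 + -2.043272 − -0.021380 = 6.229030
step 2→3:
  ẍ = (ẋ'−ẋ)/dt = (1.691120748−1.745622649)/0.017938 = -3.038349
  θ̈ = (θ̇'−θ̇)/dt = (-1.528491952−-1.590429875)/0.017938 = 3.452889
  sinθ=-0.073554, cosθ=0.997291
  F = (M+m)·ẍ + m·l·cosθ·θ̈ − m·l·sinθ·θ̇² = -4.348777 + 0.756018 − -0.040847 = -3.551911
step 3→4:
  ẍ = (ẋ'−ẋ)/dt = (1.690944057−1.691120748)/0.017938 = -0.009850
  θ̈ = (θ̇'−θ̇)/dt = (-1.555068198−-1.528491952)/0.017938 = -1.481561
  sinθ=-0.101972, cosθ=0.994787
  F = (M+m)·ẍ + m·l·cosθ·θ̈ − m·l·sinθ·θ̇² = -0.014098 + -0.323577 − -0.052304 = -0.285371
step 4→5:
  ẍ = (ẋ'−ẋ)/dt = (1.526146870−1.690944057)/0.017938 = -9.187044
  θ̈ = (θ̇'−θ̇)/dt = (-1.344654886−-1.555068198)/0.017938 = 11.730032
  sinθ=-0.129206, cosθ=0.991618
  F = (M+m)·ẍ + m·l·cosθ·θ̈ − m·l·sinθ·θ̇² = -13.149379 + 2.553707 − -0.068598 = -10.527074
step 5→6:
  ẍ = (ẋ'−ẋ)/dt = (1.611975781−1.526146870)/0.017938 = 4.784754
  θ̈ = (θ̇'−θ̇)/dt = (-1.512713781−-1.344654886)/0.017938 = -9.368876
  sinθ=-0.156813, cosθ=0.987628
  F = (M+m)·ẍ + m·l·cosθ·θ̈ − m·l·sinθ·θ̇² = 6.848399 + -2.031462 − -0.062249 = 4.879186
step 6→7:
  ẍ = (ẋ'−ẋ)/dt = (1.679875488−1.611975781)/0.017938 = 3.785244
  θ̈ = (θ̇'−θ̇)/dt = (-1.660131891−-1.512713781)/0.017938 = -8.218202
  sinθ=-0.180587, cosθ=0.983559
  F = (M+m)·ẍ + m·l·cosθ·θ̈ − m·l·sinθ·θ̇² = 5.417805 + -1.774618 − -0.090725 = 3.733912

F_0 = -1.230087 N
F_1 = 6.229030 N
F_2 = -3.551911 N
F_3 = -0.285371 N
F_4 = -10.527074 N
F_5 = 4.879186 N
F_6 = 3.733912 N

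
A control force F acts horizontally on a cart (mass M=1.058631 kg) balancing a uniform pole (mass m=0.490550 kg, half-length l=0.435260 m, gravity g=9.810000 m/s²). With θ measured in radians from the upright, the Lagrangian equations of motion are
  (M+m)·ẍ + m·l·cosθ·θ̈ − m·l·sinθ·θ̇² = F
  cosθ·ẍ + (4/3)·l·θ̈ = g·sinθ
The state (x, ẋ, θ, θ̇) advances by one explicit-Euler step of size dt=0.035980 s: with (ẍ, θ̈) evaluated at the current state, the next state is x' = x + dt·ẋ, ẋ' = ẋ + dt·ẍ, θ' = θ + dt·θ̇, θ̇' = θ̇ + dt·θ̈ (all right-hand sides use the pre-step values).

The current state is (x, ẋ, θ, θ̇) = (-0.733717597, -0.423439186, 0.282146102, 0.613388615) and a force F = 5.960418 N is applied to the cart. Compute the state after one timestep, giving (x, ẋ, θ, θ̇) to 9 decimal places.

sinθ=0.278417534, cosθ=0.960460138
temp = (F + m·l·θ̇²·sinθ)/(M+m) = (5.960418 + 0.022366604)/1.549181 = 3.861901614
θ̈ = (g·sinθ − cosθ·temp)/(l·(4/3 − m·cos²θ/(M+m))) = -2.157802702
ẍ = temp − m·l·θ̈·cosθ/(M+m) = 4.147542882
Euler: x'=-0.733717597+0.035980·-0.423439186=-0.748952939, ẋ'=-0.423439186+0.035980·4.147542882=-0.274210593
       θ'=0.282146102+0.035980·0.613388615=0.304215824, θ̇'=0.613388615+0.035980·-2.157802702=0.535750874

(-0.748952939, -0.274210593, 0.304215824, 0.535750874)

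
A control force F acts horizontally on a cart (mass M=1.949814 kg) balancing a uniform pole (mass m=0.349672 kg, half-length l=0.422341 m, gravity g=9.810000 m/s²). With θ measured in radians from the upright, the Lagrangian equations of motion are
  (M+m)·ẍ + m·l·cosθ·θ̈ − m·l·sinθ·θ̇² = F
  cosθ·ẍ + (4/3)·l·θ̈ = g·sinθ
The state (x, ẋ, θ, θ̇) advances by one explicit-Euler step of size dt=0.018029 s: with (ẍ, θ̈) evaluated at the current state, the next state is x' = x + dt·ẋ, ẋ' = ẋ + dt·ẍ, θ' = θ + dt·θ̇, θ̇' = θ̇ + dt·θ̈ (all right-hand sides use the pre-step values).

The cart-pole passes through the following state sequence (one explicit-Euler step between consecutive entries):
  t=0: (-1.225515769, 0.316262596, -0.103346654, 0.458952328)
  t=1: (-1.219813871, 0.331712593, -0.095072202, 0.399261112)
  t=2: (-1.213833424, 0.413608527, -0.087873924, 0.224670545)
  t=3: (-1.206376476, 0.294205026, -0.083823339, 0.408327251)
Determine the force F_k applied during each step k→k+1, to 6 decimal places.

step 0→1:
  ẍ = (ẋ'−ẋ)/dt = (0.331712593−0.316262596)/0.018029 = 0.856953
  θ̈ = (θ̇'−θ̇)/dt = (0.399261112−0.458952328)/0.018029 = -3.310845
  sinθ=-0.103163, cosθ=0.994664
  F = (M+m)·ẍ + m·l·cosθ·θ̈ − m·l·sinθ·θ̇² = 1.970550 + -0.486339 − -0.003209 = 1.487420
step 1→2:
  ẍ = (ẋ'−ẋ)/dt = (0.413608527−0.331712593)/0.018029 = 4.542456
  θ̈ = (θ̇'−θ̇)/dt = (0.224670545−0.399261112)/0.018029 = -9.683874
  sinθ=-0.094929, cosθ=0.995484
  F = (M+m)·ẍ + m·l·cosθ·θ̈ − m·l·sinθ·θ̇² = 10.445313 + -1.423664 − -0.002235 = 9.023884
step 2→3:
  ẍ = (ẋ'−ẋ)/dt = (0.294205026−0.413608527)/0.018029 = -6.622858
  θ̈ = (θ̇'−θ̇)/dt = (0.408327251−0.224670545)/0.018029 = 10.186738
  sinθ=-0.087761, cosθ=0.996142
  F = (M+m)·ẍ + m·l·cosθ·θ̈ − m·l·sinθ·θ̇² = -15.229169 + 1.498581 − -0.000654 = -13.729933

F_0 = 1.487420 N
F_1 = 9.023884 N
F_2 = -13.729933 N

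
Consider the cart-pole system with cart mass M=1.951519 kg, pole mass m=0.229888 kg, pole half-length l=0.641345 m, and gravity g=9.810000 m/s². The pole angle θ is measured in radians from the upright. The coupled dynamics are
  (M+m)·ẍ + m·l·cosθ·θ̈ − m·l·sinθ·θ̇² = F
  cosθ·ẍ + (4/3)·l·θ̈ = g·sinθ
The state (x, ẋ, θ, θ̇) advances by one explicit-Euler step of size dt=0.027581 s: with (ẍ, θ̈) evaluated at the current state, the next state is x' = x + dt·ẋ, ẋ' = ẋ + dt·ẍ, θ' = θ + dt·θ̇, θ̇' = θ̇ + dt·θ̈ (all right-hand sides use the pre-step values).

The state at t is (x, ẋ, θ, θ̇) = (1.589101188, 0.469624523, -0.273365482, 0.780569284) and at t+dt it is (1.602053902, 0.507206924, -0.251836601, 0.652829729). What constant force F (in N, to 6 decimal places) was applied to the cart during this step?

F = 2.339188 N

ẍ = (ẋ'−ẋ)/dt = (0.507206924−0.469624523)/0.027581 = 1.362619
θ̈ = (θ̇'−θ̇)/dt = (0.652829729−0.780569284)/0.027581 = -4.631433
sinθ=-0.269973, cosθ=0.962868
F = (M+m)·ẍ + m·l·cosθ·θ̈ − m·l·sinθ·θ̇² = 2.972427 + -0.657491 − -0.024252 = 2.339188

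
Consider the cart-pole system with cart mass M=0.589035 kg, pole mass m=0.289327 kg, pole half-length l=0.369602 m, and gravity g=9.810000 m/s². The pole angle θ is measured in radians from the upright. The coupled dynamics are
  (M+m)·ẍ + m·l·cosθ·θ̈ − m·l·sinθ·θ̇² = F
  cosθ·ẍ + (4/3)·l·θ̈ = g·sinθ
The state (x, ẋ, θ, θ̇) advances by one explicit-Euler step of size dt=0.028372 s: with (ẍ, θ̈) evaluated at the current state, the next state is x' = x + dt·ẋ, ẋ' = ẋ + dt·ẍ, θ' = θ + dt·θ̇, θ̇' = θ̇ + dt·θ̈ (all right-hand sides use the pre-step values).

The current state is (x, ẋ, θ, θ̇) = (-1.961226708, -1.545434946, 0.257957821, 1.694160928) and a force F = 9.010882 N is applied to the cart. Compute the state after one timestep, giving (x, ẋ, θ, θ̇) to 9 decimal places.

sinθ=0.255106476, cosθ=0.966912967
temp = (F + m·l·θ̇²·sinθ)/(M+m) = (9.010882 + 0.078298616)/0.878362 = 10.347875495
θ̈ = (g·sinθ − cosθ·temp)/(l·(4/3 − m·cos²θ/(M+m))) = -19.797557710
ẍ = temp − m·l·θ̈·cosθ/(M+m) = 12.678373523
Euler: x'=-1.961226708+0.028372·-1.545434946=-2.005073788, ẋ'=-1.545434946+0.028372·12.678373523=-1.185724132
       θ'=0.257957821+0.028372·1.694160928=0.306024555, θ̇'=1.694160928+0.028372·-19.797557710=1.132464621

(-2.005073788, -1.185724132, 0.306024555, 1.132464621)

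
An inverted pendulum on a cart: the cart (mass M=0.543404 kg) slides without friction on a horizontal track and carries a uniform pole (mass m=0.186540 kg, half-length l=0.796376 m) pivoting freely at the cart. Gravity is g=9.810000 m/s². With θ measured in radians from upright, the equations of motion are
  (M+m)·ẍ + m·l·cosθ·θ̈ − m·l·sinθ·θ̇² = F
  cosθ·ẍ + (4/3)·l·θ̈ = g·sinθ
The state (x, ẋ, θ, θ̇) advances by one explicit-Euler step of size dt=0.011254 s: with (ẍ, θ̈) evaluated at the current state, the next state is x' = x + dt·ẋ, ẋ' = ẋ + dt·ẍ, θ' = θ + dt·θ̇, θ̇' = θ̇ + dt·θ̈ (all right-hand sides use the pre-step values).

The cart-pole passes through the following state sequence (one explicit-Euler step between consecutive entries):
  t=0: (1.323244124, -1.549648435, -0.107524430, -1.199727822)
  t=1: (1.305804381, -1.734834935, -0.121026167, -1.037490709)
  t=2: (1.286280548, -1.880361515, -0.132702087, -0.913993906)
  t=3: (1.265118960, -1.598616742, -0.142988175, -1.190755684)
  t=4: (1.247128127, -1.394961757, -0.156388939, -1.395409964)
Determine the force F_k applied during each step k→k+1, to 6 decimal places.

step 0→1:
  ẍ = (ẋ'−ẋ)/dt = (-1.734834935−-1.549648435)/0.011254 = -16.455172
  θ̈ = (θ̇'−θ̇)/dt = (-1.037490709−-1.199727822)/0.011254 = 14.415951
  sinθ=-0.107317, cosθ=0.994225
  F = (M+m)·ẍ + m·l·cosθ·θ̈ − m·l·sinθ·θ̇² = -12.011354 + 2.129208 − -0.022947 = -9.859199
step 1→2:
  ẍ = (ẋ'−ẋ)/dt = (-1.880361515−-1.734834935)/0.011254 = -12.931098
  θ̈ = (θ̇'−θ̇)/dt = (-0.913993906−-1.037490709)/0.011254 = 10.973592
  sinθ=-0.120731, cosθ=0.992685
  F = (M+m)·ẍ + m·l·cosθ·θ̈ − m·l·sinθ·θ̇² = -9.438978 + 1.618268 − -0.019305 = -7.801404
step 2→3:
  ẍ = (ẋ'−ẋ)/dt = (-1.598616742−-1.880361515)/0.011254 = 25.035078
  θ̈ = (θ̇'−θ̇)/dt = (-1.190755684−-0.913993906)/0.011254 = -24.592303
  sinθ=-0.132313, cosθ=0.991208
  F = (M+m)·ẍ + m·l·cosθ·θ̈ − m·l·sinθ·θ̇² = 18.274205 + -3.621214 − -0.016420 = 14.669412
step 3→4:
  ẍ = (ẋ'−ẋ)/dt = (-1.394961757−-1.598616742)/0.011254 = 18.096231
  θ̈ = (θ̇'−θ̇)/dt = (-1.395409964−-1.190755684)/0.011254 = -18.185026
  sinθ=-0.142501, cosθ=0.989795
  F = (M+m)·ẍ + m·l·cosθ·θ̈ − m·l·sinθ·θ̇² = 13.209235 + -2.673924 − -0.030016 = 10.565327

F_0 = -9.859199 N
F_1 = -7.801404 N
F_2 = 14.669412 N
F_3 = 10.565327 N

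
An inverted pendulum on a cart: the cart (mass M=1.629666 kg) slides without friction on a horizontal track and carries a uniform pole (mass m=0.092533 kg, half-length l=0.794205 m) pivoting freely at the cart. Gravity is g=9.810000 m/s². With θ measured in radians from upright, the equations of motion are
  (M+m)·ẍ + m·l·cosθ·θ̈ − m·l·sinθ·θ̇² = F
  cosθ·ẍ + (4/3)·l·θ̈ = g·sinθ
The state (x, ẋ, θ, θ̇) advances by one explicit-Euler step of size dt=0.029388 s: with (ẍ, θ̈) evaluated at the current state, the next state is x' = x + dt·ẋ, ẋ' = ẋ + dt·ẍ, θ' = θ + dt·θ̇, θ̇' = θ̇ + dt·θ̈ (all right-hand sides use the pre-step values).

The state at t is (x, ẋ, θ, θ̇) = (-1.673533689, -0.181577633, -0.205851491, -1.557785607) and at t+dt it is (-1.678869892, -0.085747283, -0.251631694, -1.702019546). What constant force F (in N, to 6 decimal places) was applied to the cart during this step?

ẍ = (ẋ'−ẋ)/dt = (-0.085747283−-0.181577633)/0.029388 = 3.260867
θ̈ = (θ̇'−θ̇)/dt = (-1.702019546−-1.557785607)/0.029388 = -4.907920
sinθ=-0.204401, cosθ=0.978887
F = (M+m)·ẍ + m·l·cosθ·θ̈ − m·l·sinθ·θ̇² = 5.615861 + -0.353069 − -0.036452 = 5.299245

F = 5.299245 N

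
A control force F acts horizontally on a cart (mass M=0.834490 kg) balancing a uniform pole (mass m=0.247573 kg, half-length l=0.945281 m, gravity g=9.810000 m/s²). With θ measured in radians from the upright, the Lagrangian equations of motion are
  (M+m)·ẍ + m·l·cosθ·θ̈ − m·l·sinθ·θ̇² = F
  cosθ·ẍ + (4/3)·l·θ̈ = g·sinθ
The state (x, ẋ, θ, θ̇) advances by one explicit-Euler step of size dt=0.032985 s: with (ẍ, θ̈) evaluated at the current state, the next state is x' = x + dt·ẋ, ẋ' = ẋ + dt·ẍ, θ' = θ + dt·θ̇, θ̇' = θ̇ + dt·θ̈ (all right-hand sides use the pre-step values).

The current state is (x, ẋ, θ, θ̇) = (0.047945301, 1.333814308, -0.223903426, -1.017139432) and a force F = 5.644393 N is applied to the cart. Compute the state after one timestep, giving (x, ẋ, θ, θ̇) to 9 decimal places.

sinθ=-0.222037294, cosθ=0.975038174
temp = (F + m·l·θ̇²·sinθ)/(M+m) = (5.644393 + -0.053758992)/1.082063 = 5.166643724
θ̈ = (g·sinθ − cosθ·temp)/(l·(4/3 − m·cos²θ/(M+m))) = -6.841237190
ẍ = temp − m·l·θ̈·cosθ/(M+m) = 6.609316804
Euler: x'=0.047945301+0.032985·1.333814308=0.091941166, ẋ'=1.333814308+0.032985·6.609316804=1.551822623
       θ'=-0.223903426+0.032985·-1.017139432=-0.257453770, θ̇'=-1.017139432+0.032985·-6.841237190=-1.242797641

(0.091941166, 1.551822623, -0.257453770, -1.242797641)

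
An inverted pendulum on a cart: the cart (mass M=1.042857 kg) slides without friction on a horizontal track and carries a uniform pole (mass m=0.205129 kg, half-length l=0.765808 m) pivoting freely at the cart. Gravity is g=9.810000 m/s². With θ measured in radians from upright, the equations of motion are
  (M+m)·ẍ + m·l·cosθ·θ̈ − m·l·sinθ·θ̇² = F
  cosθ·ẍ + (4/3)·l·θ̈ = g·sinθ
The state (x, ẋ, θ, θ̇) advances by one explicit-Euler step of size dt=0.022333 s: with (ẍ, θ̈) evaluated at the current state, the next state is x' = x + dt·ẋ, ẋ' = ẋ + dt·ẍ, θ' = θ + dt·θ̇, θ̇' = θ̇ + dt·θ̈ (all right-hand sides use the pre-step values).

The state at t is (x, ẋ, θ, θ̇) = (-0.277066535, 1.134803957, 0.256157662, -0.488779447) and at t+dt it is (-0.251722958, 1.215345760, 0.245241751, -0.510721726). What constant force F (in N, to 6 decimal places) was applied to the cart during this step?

F = 4.341927 N

ẍ = (ẋ'−ẋ)/dt = (1.215345760−1.134803957)/0.022333 = 3.606403
θ̈ = (θ̇'−θ̇)/dt = (-0.510721726−-0.488779447)/0.022333 = -0.982505
sinθ=0.253365, cosθ=0.967371
F = (M+m)·ẍ + m·l·cosθ·θ̈ − m·l·sinθ·θ̇² = 4.500741 + -0.149305 − 0.009509 = 4.341927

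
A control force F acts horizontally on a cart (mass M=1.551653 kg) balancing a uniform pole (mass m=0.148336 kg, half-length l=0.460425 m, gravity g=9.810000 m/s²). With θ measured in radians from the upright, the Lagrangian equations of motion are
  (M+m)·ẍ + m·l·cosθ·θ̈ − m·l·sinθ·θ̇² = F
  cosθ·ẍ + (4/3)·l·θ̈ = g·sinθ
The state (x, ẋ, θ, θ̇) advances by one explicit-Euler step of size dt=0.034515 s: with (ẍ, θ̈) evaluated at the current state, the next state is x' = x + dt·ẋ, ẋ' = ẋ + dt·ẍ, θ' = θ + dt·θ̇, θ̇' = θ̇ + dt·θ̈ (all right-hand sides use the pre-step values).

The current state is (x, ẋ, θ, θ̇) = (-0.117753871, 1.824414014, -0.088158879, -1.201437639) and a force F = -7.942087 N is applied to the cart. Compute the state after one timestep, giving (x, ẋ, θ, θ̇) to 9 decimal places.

sinθ=-0.088044728, cosθ=0.996116522
temp = (F + m·l·θ̇²·sinθ)/(M+m) = (-7.942087 + -0.008679831)/1.699989 = -4.676951928
θ̈ = (g·sinθ − cosθ·temp)/(l·(4/3 − m·cos²θ/(M+m))) = 6.611204789
ẍ = temp − m·l·θ̈·cosθ/(M+m) = -4.941527719
Euler: x'=-0.117753871+0.034515·1.824414014=-0.054784221, ẋ'=1.824414014+0.034515·-4.941527719=1.653857185
       θ'=-0.088158879+0.034515·-1.201437639=-0.129626499, θ̇'=-1.201437639+0.034515·6.611204789=-0.973251906

(-0.054784221, 1.653857185, -0.129626499, -0.973251906)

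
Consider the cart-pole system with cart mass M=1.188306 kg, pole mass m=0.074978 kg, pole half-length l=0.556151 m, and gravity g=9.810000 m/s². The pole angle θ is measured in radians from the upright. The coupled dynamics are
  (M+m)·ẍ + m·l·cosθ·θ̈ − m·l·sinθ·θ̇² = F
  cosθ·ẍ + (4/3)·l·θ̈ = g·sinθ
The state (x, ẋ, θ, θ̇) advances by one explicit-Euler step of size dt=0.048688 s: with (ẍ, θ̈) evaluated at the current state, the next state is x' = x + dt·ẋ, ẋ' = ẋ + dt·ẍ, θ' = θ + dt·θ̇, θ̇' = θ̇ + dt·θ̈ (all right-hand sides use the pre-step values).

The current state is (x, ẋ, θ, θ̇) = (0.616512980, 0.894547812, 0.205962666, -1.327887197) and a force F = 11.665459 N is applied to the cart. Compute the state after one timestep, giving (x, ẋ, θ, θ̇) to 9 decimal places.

(0.660066724, 1.360334222, 0.141310494, -1.811023140)

sinθ=0.204509574, cosθ=0.978864564
temp = (F + m·l·θ̇²·sinθ)/(M+m) = (11.665459 + 0.015037048)/1.263284 = 9.246136299
θ̈ = (g·sinθ − cosθ·temp)/(l·(4/3 − m·cos²θ/(M+m))) = -9.923101028
ẍ = temp − m·l·θ̈·cosθ/(M+m) = 9.566759981
Euler: x'=0.616512980+0.048688·0.894547812=0.660066724, ẋ'=0.894547812+0.048688·9.566759981=1.360334222
       θ'=0.205962666+0.048688·-1.327887197=0.141310494, θ̇'=-1.327887197+0.048688·-9.923101028=-1.811023140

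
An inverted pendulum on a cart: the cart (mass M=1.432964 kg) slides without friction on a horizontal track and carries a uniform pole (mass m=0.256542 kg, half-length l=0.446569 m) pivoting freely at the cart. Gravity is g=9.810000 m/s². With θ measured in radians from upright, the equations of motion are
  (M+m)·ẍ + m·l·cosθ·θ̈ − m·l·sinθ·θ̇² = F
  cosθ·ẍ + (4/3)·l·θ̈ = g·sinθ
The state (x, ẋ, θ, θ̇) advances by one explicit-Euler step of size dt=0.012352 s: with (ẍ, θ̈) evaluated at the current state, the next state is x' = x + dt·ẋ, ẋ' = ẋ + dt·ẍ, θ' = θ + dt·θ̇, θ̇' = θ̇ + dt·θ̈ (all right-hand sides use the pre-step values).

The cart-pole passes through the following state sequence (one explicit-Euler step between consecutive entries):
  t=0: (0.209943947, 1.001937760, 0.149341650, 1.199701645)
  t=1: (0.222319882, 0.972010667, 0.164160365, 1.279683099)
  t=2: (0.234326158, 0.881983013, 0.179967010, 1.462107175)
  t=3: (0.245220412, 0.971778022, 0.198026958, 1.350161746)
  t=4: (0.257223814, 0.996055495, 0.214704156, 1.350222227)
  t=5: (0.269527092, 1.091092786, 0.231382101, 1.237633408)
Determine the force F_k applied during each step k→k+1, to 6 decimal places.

step 0→1:
  ẍ = (ẋ'−ẋ)/dt = (0.972010667−1.001937760)/0.012352 = -2.422854
  θ̈ = (θ̇'−θ̇)/dt = (1.279683099−1.199701645)/0.012352 = 6.475182
  sinθ=0.148787, cosθ=0.988869
  F = (M+m)·ẍ + m·l·cosθ·θ̈ − m·l·sinθ·θ̇² = -4.093426 + 0.733564 − 0.024533 = -3.384396
step 1→2:
  ẍ = (ẋ'−ẋ)/dt = (0.881983013−0.972010667)/0.012352 = -7.288508
  θ̈ = (θ̇'−θ̇)/dt = (1.462107175−1.279683099)/0.012352 = 14.768789
  sinθ=0.163424, cosθ=0.986556
  F = (M+m)·ẍ + m·l·cosθ·θ̈ − m·l·sinθ·θ̇² = -12.313978 + 1.669220 − 0.030660 = -10.675418
step 2→3:
  ẍ = (ẋ'−ẋ)/dt = (0.971778022−0.881983013)/0.012352 = 7.269674
  θ̈ = (θ̇'−θ̇)/dt = (1.350161746−1.462107175)/0.012352 = -9.062940
  sinθ=0.178997, cosθ=0.983850
  F = (M+m)·ẍ + m·l·cosθ·θ̈ − m·l·sinθ·θ̇² = 12.282157 + -1.021515 − 0.043838 = 11.216804
step 3→4:
  ẍ = (ẋ'−ẋ)/dt = (0.996055495−0.971778022)/0.012352 = 1.965469
  θ̈ = (θ̇'−θ̇)/dt = (1.350222227−1.350161746)/0.012352 = 0.004896
  sinθ=0.196735, cosθ=0.980457
  F = (M+m)·ẍ + m·l·cosθ·θ̈ − m·l·sinθ·θ̇² = 3.320672 + 0.000550 − 0.041087 = 3.280135
step 4→5:
  ẍ = (ẋ'−ẋ)/dt = (1.091092786−0.996055495)/0.012352 = 7.694081
  θ̈ = (θ̇'−θ̇)/dt = (1.237633408−1.350222227)/0.012352 = -9.115027
  sinθ=0.213058, cosθ=0.977039
  F = (M+m)·ẍ + m·l·cosθ·θ̈ − m·l·sinθ·θ̇² = 12.999196 + -1.020275 − 0.044500 = 11.934422

F_0 = -3.384396 N
F_1 = -10.675418 N
F_2 = 11.216804 N
F_3 = 3.280135 N
F_4 = 11.934422 N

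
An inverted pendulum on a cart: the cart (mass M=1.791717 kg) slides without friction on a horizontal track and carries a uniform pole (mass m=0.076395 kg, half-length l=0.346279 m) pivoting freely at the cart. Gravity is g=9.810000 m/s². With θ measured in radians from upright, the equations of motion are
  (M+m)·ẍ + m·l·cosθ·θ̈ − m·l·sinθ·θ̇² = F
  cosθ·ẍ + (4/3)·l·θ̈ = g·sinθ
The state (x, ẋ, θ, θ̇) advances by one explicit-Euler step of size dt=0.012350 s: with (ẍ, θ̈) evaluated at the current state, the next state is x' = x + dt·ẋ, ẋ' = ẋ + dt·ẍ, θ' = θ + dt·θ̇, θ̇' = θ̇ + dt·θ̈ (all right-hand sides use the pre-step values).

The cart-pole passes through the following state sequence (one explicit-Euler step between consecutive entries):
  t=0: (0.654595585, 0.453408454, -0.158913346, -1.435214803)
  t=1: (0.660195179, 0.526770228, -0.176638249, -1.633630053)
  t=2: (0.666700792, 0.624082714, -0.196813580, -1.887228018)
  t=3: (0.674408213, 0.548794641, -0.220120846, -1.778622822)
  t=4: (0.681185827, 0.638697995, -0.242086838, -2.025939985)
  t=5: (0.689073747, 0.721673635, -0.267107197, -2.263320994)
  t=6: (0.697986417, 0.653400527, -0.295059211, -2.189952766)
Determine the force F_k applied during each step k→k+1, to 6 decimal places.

F_0 = 10.685973 N
F_1 = 14.197534 N
F_2 = -11.141817 N
F_3 = 13.100449 N
F_4 = 12.083619 N
F_5 = -10.139921 N

step 0→1:
  ẍ = (ẋ'−ẋ)/dt = (0.526770228−0.453408454)/0.012350 = 5.940225
  θ̈ = (θ̇'−θ̇)/dt = (-1.633630053−-1.435214803)/0.012350 = -16.066012
  sinθ=-0.158245, cosθ=0.987400
  F = (M+m)·ẍ + m·l·cosθ·θ̈ − m·l·sinθ·θ̇² = 11.097005 + -0.419655 − -0.008623 = 10.685973
step 1→2:
  ẍ = (ẋ'−ẋ)/dt = (0.624082714−0.526770228)/0.012350 = 7.879554
  θ̈ = (θ̇'−θ̇)/dt = (-1.887228018−-1.633630053)/0.012350 = -20.534248
  sinθ=-0.175721, cosθ=0.984440
  F = (M+m)·ẍ + m·l·cosθ·θ̈ − m·l·sinθ·θ̇² = 14.719889 + -0.534760 − -0.012406 = 14.197534
step 2→3:
  ẍ = (ẋ'−ẋ)/dt = (0.548794641−0.624082714)/0.012350 = -6.096200
  θ̈ = (θ̇'−θ̇)/dt = (-1.778622822−-1.887228018)/0.012350 = 8.793943
  sinθ=-0.195545, cosθ=0.980695
  F = (M+m)·ẍ + m·l·cosθ·θ̈ − m·l·sinθ·θ̇² = -11.388385 + 0.228144 − -0.018424 = -11.141817
step 3→4:
  ẍ = (ẋ'−ẋ)/dt = (0.638697995−0.548794641)/0.012350 = 7.279624
  θ̈ = (θ̇'−θ̇)/dt = (-2.025939985−-1.778622822)/0.012350 = -20.025681
  sinθ=-0.218348, cosθ=0.975871
  F = (M+m)·ẍ + m·l·cosθ·θ̈ − m·l·sinθ·θ̇² = 13.599153 + -0.516977 − -0.018273 = 13.100449
step 4→5:
  ẍ = (ẋ'−ẋ)/dt = (0.721673635−0.638697995)/0.012350 = 6.718675
  θ̈ = (θ̇'−θ̇)/dt = (-2.263320994−-2.025939985)/0.012350 = -19.221134
  sinθ=-0.239729, cosθ=0.970840
  F = (M+m)·ẍ + m·l·cosθ·θ̈ − m·l·sinθ·θ̇² = 12.551238 + -0.493648 − -0.026029 = 12.083619
step 5→6:
  ẍ = (ẋ'−ẋ)/dt = (0.653400527−0.721673635)/0.012350 = -5.528187
  θ̈ = (θ̇'−θ̇)/dt = (-2.189952766−-2.263320994)/0.012350 = 5.940747
  sinθ=-0.263942, cosθ=0.964538
  F = (M+m)·ẍ + m·l·cosθ·θ̈ − m·l·sinθ·θ̇² = -10.327272 + 0.151583 − -0.035768 = -10.139921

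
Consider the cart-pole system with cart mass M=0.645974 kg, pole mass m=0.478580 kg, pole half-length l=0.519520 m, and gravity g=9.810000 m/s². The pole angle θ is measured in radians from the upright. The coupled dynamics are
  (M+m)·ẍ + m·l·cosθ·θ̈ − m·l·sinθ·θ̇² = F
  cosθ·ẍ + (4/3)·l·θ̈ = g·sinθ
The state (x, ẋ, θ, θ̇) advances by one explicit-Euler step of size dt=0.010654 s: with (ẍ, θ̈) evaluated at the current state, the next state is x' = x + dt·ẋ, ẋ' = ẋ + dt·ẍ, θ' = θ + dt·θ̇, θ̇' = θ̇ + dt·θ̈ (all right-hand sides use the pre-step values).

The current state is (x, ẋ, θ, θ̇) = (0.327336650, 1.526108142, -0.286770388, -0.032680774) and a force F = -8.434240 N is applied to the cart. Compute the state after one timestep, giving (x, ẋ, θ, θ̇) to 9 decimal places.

sinθ=-0.282855983, cosθ=0.959162391
temp = (F + m·l·θ̇²·sinθ)/(M+m) = (-8.434240 + -0.000075112)/1.124554 = -7.500142378
θ̈ = (g·sinθ − cosθ·temp)/(l·(4/3 − m·cos²θ/(M+m))) = 9.031553487
ẍ = temp − m·l·θ̈·cosθ/(M+m) = -9.415417211
Euler: x'=0.327336650+0.010654·1.526108142=0.343595806, ẋ'=1.526108142+0.010654·-9.415417211=1.425796287
       θ'=-0.286770388+0.010654·-0.032680774=-0.287118569, θ̇'=-0.032680774+0.010654·9.031553487=0.063541397

(0.343595806, 1.425796287, -0.287118569, 0.063541397)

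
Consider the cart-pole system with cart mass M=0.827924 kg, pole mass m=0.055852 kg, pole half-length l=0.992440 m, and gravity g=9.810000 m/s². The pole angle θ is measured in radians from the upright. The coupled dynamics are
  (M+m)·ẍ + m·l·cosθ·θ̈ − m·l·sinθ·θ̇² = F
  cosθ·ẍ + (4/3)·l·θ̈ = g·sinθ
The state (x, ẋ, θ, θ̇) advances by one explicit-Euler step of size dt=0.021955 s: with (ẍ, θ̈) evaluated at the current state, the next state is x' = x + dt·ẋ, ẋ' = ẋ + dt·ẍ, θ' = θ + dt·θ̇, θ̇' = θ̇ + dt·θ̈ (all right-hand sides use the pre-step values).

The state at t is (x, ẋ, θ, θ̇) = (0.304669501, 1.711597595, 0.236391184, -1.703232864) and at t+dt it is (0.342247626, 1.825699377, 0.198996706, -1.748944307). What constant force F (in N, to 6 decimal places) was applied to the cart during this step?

ẍ = (ẋ'−ẋ)/dt = (1.825699377−1.711597595)/0.021955 = 5.197075
θ̈ = (θ̇'−θ̇)/dt = (-1.748944307−-1.703232864)/0.021955 = -2.082052
sinθ=0.234196, cosθ=0.972189
F = (M+m)·ẍ + m·l·cosθ·θ̈ − m·l·sinθ·θ̇² = 4.593050 + -0.112198 − 0.037659 = 4.443193

F = 4.443193 N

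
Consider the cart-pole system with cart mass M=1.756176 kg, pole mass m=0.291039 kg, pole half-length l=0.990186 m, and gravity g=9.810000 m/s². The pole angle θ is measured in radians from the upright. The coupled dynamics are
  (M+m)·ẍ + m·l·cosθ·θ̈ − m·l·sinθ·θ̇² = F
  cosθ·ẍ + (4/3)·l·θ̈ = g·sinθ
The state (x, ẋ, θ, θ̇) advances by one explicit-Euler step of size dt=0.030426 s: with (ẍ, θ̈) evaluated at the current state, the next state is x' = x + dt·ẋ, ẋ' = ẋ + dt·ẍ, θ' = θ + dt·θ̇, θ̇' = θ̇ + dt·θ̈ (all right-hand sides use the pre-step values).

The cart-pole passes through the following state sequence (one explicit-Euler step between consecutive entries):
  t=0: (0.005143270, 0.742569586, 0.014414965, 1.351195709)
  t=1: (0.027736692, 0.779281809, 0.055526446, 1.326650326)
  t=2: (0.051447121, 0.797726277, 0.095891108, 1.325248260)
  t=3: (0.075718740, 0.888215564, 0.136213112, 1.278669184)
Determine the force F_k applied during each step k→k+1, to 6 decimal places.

step 0→1:
  ẍ = (ẋ'−ẋ)/dt = (0.779281809−0.742569586)/0.030426 = 1.206607
  θ̈ = (θ̇'−θ̇)/dt = (1.326650326−1.351195709)/0.030426 = -0.806724
  sinθ=0.014414, cosθ=0.999896
  F = (M+m)·ẍ + m·l·cosθ·θ̈ − m·l·sinθ·θ̇² = 2.470184 + -0.232460 − 0.007584 = 2.230140
step 1→2:
  ẍ = (ẋ'−ẋ)/dt = (0.797726277−0.779281809)/0.030426 = 0.606207
  θ̈ = (θ̇'−θ̇)/dt = (1.325248260−1.326650326)/0.030426 = -0.046081
  sinθ=0.055498, cosθ=0.998459
  F = (M+m)·ẍ + m·l·cosθ·θ̈ − m·l·sinθ·θ̇² = 1.241037 + -0.013259 − 0.028149 = 1.199629
step 2→3:
  ẍ = (ẋ'−ẋ)/dt = (0.888215564−0.797726277)/0.030426 = 2.974078
  θ̈ = (θ̇'−θ̇)/dt = (1.278669184−1.325248260)/0.030426 = -1.530897
  sinθ=0.095744, cosθ=0.995406
  F = (M+m)·ẍ + m·l·cosθ·θ̈ − m·l·sinθ·θ̇² = 6.088576 + -0.439151 − 0.048459 = 5.600966

F_0 = 2.230140 N
F_1 = 1.199629 N
F_2 = 5.600966 N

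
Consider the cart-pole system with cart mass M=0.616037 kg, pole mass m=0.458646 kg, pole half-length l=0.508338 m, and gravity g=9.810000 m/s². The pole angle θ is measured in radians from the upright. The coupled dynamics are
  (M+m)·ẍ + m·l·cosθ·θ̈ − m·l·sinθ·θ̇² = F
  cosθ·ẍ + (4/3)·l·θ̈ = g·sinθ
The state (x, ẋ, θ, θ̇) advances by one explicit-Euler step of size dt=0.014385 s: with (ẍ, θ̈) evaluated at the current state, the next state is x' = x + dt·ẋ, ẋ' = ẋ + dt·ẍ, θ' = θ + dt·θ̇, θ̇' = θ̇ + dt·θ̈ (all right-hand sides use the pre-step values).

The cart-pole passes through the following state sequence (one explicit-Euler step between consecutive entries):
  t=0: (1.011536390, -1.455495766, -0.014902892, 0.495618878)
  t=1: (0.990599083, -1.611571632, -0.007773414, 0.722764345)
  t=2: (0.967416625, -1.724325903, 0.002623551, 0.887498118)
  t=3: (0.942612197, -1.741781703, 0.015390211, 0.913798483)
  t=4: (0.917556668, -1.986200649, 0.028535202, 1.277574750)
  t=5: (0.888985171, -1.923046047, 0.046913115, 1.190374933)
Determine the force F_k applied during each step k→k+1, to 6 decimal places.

step 0→1:
  ẍ = (ẋ'−ẋ)/dt = (-1.611571632−-1.455495766)/0.014385 = -10.849904
  θ̈ = (θ̇'−θ̇)/dt = (0.722764345−0.495618878)/0.014385 = 15.790439
  sinθ=-0.014902, cosθ=0.999889
  F = (M+m)·ẍ + m·l·cosθ·θ̈ − m·l·sinθ·θ̇² = -11.660207 + 3.681088 − -0.000853 = -7.978266
step 1→2:
  ẍ = (ẋ'−ẋ)/dt = (-1.724325903−-1.611571632)/0.014385 = -7.838323
  θ̈ = (θ̇'−θ̇)/dt = (0.887498118−0.722764345)/0.014385 = 11.451774
  sinθ=-0.007773, cosθ=0.999970
  F = (M+m)·ẍ + m·l·cosθ·θ̈ − m·l·sinθ·θ̇² = -8.423712 + 2.669868 − -0.000947 = -5.752897
step 2→3:
  ẍ = (ẋ'−ẋ)/dt = (-1.741781703−-1.724325903)/0.014385 = -1.213472
  θ̈ = (θ̇'−θ̇)/dt = (0.913798483−0.887498118)/0.014385 = 1.828319
  sinθ=0.002624, cosθ=0.999997
  F = (M+m)·ẍ + m·l·cosθ·θ̈ − m·l·sinθ·θ̇² = -1.304098 + 0.426266 − 0.000482 = -0.878314
step 3→4:
  ẍ = (ẋ'−ẋ)/dt = (-1.986200649−-1.741781703)/0.014385 = -16.991237
  θ̈ = (θ̇'−θ̇)/dt = (1.277574750−0.913798483)/0.014385 = 25.288583
  sinθ=0.015390, cosθ=0.999882
  F = (M+m)·ẍ + m·l·cosθ·θ̈ − m·l·sinθ·θ̇² = -18.260194 + 5.895264 − 0.002996 = -12.367926
step 4→5:
  ẍ = (ẋ'−ẋ)/dt = (-1.923046047−-1.986200649)/0.014385 = 4.390310
  θ̈ = (θ̇'−θ̇)/dt = (1.190374933−1.277574750)/0.014385 = -6.061857
  sinθ=0.028531, cosθ=0.999593
  F = (M+m)·ẍ + m·l·cosθ·θ̈ − m·l·sinθ·θ̇² = 4.718191 + -1.412730 − 0.010857 = 3.294604

F_0 = -7.978266 N
F_1 = -5.752897 N
F_2 = -0.878314 N
F_3 = -12.367926 N
F_4 = 3.294604 N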